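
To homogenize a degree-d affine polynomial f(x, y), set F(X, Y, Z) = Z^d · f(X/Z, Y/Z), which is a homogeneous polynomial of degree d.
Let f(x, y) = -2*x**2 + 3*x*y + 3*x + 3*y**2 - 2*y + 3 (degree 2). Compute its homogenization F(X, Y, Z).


F(X, Y, Z) = -2*X**2 + 3*X*Y + 3*X*Z + 3*Y**2 - 2*Y*Z + 3*Z**2

deg(f) = 2.
Substitute x = X/Z, y = Y/Z into f, then multiply by Z^2.
  monomial -2·x^2·y^0 ↦ -2·X^2·Y^0·Z^0.
  monomial 3·x^1·y^1 ↦ 3·X^1·Y^1·Z^0.
  monomial 3·x^1·y^0 ↦ 3·X^1·Y^0·Z^1.
  monomial 3·x^0·y^2 ↦ 3·X^0·Y^2·Z^0.
  monomial -2·x^0·y^1 ↦ -2·X^0·Y^1·Z^1.
  monomial 3·x^0·y^0 ↦ 3·X^0·Y^0·Z^2.
Collecting: F(X, Y, Z) = -2*X**2 + 3*X*Y + 3*X*Z + 3*Y**2 - 2*Y*Z + 3*Z**2.


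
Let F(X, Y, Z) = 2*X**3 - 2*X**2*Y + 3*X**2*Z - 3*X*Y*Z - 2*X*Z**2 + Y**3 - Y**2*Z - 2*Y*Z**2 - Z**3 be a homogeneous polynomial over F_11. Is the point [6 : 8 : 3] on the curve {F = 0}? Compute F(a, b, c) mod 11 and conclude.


F(6,8,3) ≡ 9 (mod 11); P is NOT on the curve.

Evaluate F(6, 8, 3) term-by-term (mod 11).
  2*X**3 ↦ 2·216·1·1 = 432
  -2*X**2*Y ↦ -2·36·8·1 = -576
  3*X**2*Z ↦ 3·36·1·3 = 324
  -3*X*Y*Z ↦ -3·6·8·3 = -432
  -2*X*Z**2 ↦ -2·6·1·9 = -108
  Y**3 ↦ 1·1·512·1 = 512
  -Y**2*Z ↦ -1·1·64·3 = -192
  -2*Y*Z**2 ↦ -2·1·8·9 = -144
  -Z**3 ↦ -1·1·1·27 = -27
Sum: F(6, 8, 3) = (432) + (-576) + (324) + (-432) + (-108) + (512) + (-192) + (-144) + (-27) = -211.
Reducing mod 11: -211 ≡ 9 (mod 11).
Since F(a, b, c) ≡ 9 ≠ 0 (mod 11), P does NOT lie on the curve.


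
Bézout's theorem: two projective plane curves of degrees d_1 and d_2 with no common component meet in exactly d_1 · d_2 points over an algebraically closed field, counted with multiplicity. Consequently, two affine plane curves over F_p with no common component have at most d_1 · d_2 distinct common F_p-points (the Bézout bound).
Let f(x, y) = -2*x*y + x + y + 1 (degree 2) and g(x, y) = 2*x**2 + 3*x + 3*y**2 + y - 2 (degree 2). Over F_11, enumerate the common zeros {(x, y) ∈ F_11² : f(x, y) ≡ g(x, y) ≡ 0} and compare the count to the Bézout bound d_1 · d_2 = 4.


Common zeros: {(0, 10), (3, 3)}; count = 2; Bézout bound = 4.

deg(f) = 2, deg(g) = 2, so Bézout bound = 4.
Scan x ∈ F_11. For each x, list the y ∈ F_11 with f(x, y) ≡ 0 and those with g(x, y) ≡ 0 (mod 11); the common zeros in that column are the intersection.
  x = 0: f ≡ 0 at y ∈ {10}; g ≡ 0 at y ∈ {8, 10}; common: {10}.
  x = 1: f ≡ 0 at y ∈ {2}; g ≡ 0 at y ∈ {3, 4}; common: ∅.
  x = 2: f ≡ 0 at y ∈ {1}; g ≡ 0 at y ∈ {9}; common: ∅.
  x = 3: f ≡ 0 at y ∈ {3}; g ≡ 0 at y ∈ {3, 4}; common: {3}.
  x = 4: f ≡ 0 at y ∈ {7}; g ≡ 0 at y ∈ {8, 10}; common: ∅.
  x = 5: f ≡ 0 at y ∈ {8}; g ≡ 0 at y ∈ {2, 5}; common: ∅.
  x = 6: f ≡ 0 at y ∈ ∅; g ≡ 0 at y ∈ {0, 7}; common: ∅.
  x = 7: f ≡ 0 at y ∈ {4}; g ≡ 0 at y ∈ {1, 6}; common: ∅.
  x = 8: f ≡ 0 at y ∈ {5}; g ≡ 0 at y ∈ {1, 6}; common: ∅.
  x = 9: f ≡ 0 at y ∈ {9}; g ≡ 0 at y ∈ {0, 7}; common: ∅.
  x = 10: f ≡ 0 at y ∈ {0}; g ≡ 0 at y ∈ {2, 5}; common: ∅.
Collecting: common zeros = {(0, 10), (3, 3)}, so the count is 2.
Comparison with the Bézout bound: 2 ≤ 4 = deg(f)·deg(g), as expected for curves with no common component (the affine F_11-count falls short of the bound because intersections may lie at infinity, over extension fields, or carry multiplicity).


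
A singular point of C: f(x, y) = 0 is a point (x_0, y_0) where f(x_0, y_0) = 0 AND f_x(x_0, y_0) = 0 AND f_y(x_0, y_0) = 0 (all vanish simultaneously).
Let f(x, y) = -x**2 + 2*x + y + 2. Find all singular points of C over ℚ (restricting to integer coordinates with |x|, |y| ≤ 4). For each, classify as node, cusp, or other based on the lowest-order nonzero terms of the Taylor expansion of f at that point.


No singular points in the scanned grid; C is smooth there.

Compute partial derivatives:
  f_x = 2 - 2*x.
  f_y = 1.
f_y = 1 is a nonzero constant, so f_y never vanishes: no point (x, y) can satisfy f = f_x = f_y = 0. In particular no (x, y) ∈ {−4, ..., 4}² is singular; the curve is smooth.


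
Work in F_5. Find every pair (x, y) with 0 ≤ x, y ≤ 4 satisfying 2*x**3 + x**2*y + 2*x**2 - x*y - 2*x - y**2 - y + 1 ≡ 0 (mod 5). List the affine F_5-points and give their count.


Affine F_5-points: {(0, 2), (2, 3)}; count = 2.

For each of the 25 pairs (x, y) ∈ F_5², evaluate f(x, y) mod 5. Record the zeros.
  x = 0: [0↦1, 1↦4, 2↦0, 3↦4, 4↦1]  zeros at y ∈ {2}
  x = 1: [0↦3, 1↦1, 2↦2, 3↦1, 4↦3]  zeros at y ∈ ∅
  x = 2: [0↦1, 1↦1, 2↦4, 3↦0, 4↦4]  zeros at y ∈ {3}
  x = 3: [0↦2, 1↦1, 2↦3, 3↦3, 4↦1]  zeros at y ∈ ∅
  x = 4: [0↦3, 1↦3, 2↦1, 3↦2, 4↦1]  zeros at y ∈ ∅
Collecting zeros: affine points = {(0, 2), (2, 3)}.
Total count |C(F_5)_aff| = 2.


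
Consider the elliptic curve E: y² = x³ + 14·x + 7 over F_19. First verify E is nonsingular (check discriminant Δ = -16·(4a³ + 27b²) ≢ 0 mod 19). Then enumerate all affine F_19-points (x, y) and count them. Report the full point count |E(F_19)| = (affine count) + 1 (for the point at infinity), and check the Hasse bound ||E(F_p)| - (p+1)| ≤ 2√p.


Affine points = {(0, 8), (0, 11), (2, 9), (2, 10), (3, 0), (7, 7), (7, 12), (8, 2), (8, 17), (9, 8), (9, 11), (10, 8), (10, 11), (13, 7), (13, 12), (15, 1), (15, 18), (17, 3), (17, 16), (18, 7), (18, 12)}; affine count = 21; |E(F_19)| = 22.

Discriminant check: Δ ∝ 4a³ + 27b² = 4·14³ + 27·7² = 4·2744 + 27·49 ≡ 6 (mod 19). Nonzero ⇒ E is nonsingular.
For each x ∈ F_19, compute rhs = x³ + 14·x + 7 mod 19, then count y ∈ F_19 with y² ≡ rhs.
  x = 0: rhs = 7, matching y values: 8, 11 (2 points).
  x = 1: rhs = 3, matching y values: none (0 points).
  x = 2: rhs = 5, matching y values: 9, 10 (2 points).
  x = 3: rhs = 0, matching y values: 0 (1 points).
  x = 4: rhs = 13, matching y values: none (0 points).
  x = 5: rhs = 12, matching y values: none (0 points).
  x = 6: rhs = 3, matching y values: none (0 points).
  x = 7: rhs = 11, matching y values: 7, 12 (2 points).
  x = 8: rhs = 4, matching y values: 2, 17 (2 points).
  x = 9: rhs = 7, matching y values: 8, 11 (2 points).
  x = 10: rhs = 7, matching y values: 8, 11 (2 points).
  x = 11: rhs = 10, matching y values: none (0 points).
  x = 12: rhs = 3, matching y values: none (0 points).
  x = 13: rhs = 11, matching y values: 7, 12 (2 points).
  x = 14: rhs = 2, matching y values: none (0 points).
  x = 15: rhs = 1, matching y values: 1, 18 (2 points).
  x = 16: rhs = 14, matching y values: none (0 points).
  x = 17: rhs = 9, matching y values: 3, 16 (2 points).
  x = 18: rhs = 11, matching y values: 7, 12 (2 points).
Total affine count: 21.
Full point count |E(F_19)| = 21 + 1 = 22.
Hasse bound: |22 − (19+1)| = |2| = 2 ≤ 2√19 ≈ 8.7178 ✓.


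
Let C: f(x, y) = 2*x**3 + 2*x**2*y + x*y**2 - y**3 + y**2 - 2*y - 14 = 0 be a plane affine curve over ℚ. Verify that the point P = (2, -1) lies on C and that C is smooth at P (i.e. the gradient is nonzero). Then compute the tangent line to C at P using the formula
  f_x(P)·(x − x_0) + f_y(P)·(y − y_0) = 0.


Tangent line at P: 17*x - 3*y - 37 = 0.

Step 1: f(2, -1) = 0, so P lies on C.
Step 2: partial derivatives
  f_x(x, y) = 6*x**2 + 4*x*y + y**2, f_y(x, y) = 2*x**2 + 2*x*y - 3*y**2 + 2*y - 2.
  f_x(P) = 17, f_y(P) = -3 (gradient nonzero, so P is smooth).
Step 3: tangent line at P: 17·(x − 2) + -3·(y − -1) = 0.
Expanding: 17*x - 3*y - 37 = 0.


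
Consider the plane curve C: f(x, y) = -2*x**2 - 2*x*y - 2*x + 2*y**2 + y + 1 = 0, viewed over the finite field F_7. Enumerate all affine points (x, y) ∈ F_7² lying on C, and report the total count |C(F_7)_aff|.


Affine F_7-points: {(0, 5), (1, 5), (1, 6), (4, 3), (4, 4), (5, 4), (6, 3), (6, 6)}; count = 8.

For each of the 49 pairs (x, y) ∈ F_7², evaluate f(x, y) mod 7. Record the zeros.
  x = 0: [0↦1, 1↦4, 2↦4, 3↦1, 4↦2, 5↦0, 6↦2]  zeros at y ∈ {5}
  x = 1: [0↦4, 1↦5, 2↦3, 3↦5, 4↦4, 5↦0, 6↦0]  zeros at y ∈ {5, 6}
  x = 2: [0↦3, 1↦2, 2↦5, 3↦5, 4↦2, 5↦3, 6↦1]  zeros at y ∈ ∅
  x = 3: [0↦5, 1↦2, 2↦3, 3↦1, 4↦3, 5↦2, 6↦5]  zeros at y ∈ ∅
  x = 4: [0↦3, 1↦5, 2↦4, 3↦0, 4↦0, 5↦4, 6↦5]  zeros at y ∈ {3, 4}
  x = 5: [0↦4, 1↦4, 2↦1, 3↦2, 4↦0, 5↦2, 6↦1]  zeros at y ∈ {4}
  x = 6: [0↦1, 1↦6, 2↦1, 3↦0, 4↦3, 5↦3, 6↦0]  zeros at y ∈ {3, 6}
Collecting zeros: affine points = {(0, 5), (1, 5), (1, 6), (4, 3), (4, 4), (5, 4), (6, 3), (6, 6)}.
Total count |C(F_7)_aff| = 8.


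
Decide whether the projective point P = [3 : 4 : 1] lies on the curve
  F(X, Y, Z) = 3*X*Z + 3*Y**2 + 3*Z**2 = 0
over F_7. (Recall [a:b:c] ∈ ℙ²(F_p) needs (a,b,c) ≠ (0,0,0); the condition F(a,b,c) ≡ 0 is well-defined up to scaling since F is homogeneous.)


F(3,4,1) ≡ 4 (mod 7); P is NOT on the curve.

Evaluate F(3, 4, 1) term-by-term (mod 7).
  3*X*Z ↦ 3·3·1·1 = 9
  3*Y**2 ↦ 3·1·16·1 = 48
  3*Z**2 ↦ 3·1·1·1 = 3
Sum: F(3, 4, 1) = (9) + (48) + (3) = 60.
Reducing mod 7: 60 ≡ 4 (mod 7).
Since F(a, b, c) ≡ 4 ≠ 0 (mod 7), P does NOT lie on the curve.


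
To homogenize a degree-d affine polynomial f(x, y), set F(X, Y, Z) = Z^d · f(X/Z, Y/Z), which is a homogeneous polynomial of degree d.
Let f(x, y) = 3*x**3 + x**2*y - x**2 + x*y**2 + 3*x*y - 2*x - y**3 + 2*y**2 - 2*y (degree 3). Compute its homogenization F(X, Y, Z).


F(X, Y, Z) = 3*X**3 + X**2*Y - X**2*Z + X*Y**2 + 3*X*Y*Z - 2*X*Z**2 - Y**3 + 2*Y**2*Z - 2*Y*Z**2

deg(f) = 3.
Substitute x = X/Z, y = Y/Z into f, then multiply by Z^3.
  monomial 3·x^3·y^0 ↦ 3·X^3·Y^0·Z^0.
  monomial 1·x^2·y^1 ↦ 1·X^2·Y^1·Z^0.
  monomial -1·x^2·y^0 ↦ -1·X^2·Y^0·Z^1.
  monomial 1·x^1·y^2 ↦ 1·X^1·Y^2·Z^0.
  monomial 3·x^1·y^1 ↦ 3·X^1·Y^1·Z^1.
  monomial -2·x^1·y^0 ↦ -2·X^1·Y^0·Z^2.
  monomial -1·x^0·y^3 ↦ -1·X^0·Y^3·Z^0.
  monomial 2·x^0·y^2 ↦ 2·X^0·Y^2·Z^1.
  monomial -2·x^0·y^1 ↦ -2·X^0·Y^1·Z^2.
Collecting: F(X, Y, Z) = 3*X**3 + X**2*Y - X**2*Z + X*Y**2 + 3*X*Y*Z - 2*X*Z**2 - Y**3 + 2*Y**2*Z - 2*Y*Z**2.


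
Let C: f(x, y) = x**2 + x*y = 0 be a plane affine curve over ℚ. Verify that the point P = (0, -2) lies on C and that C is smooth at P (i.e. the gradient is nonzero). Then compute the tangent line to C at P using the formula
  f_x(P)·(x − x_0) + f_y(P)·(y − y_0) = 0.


Tangent line at P: -2*x = 0.

Step 1: f(0, -2) = 0, so P lies on C.
Step 2: partial derivatives
  f_x(x, y) = 2*x + y, f_y(x, y) = x.
  f_x(P) = -2, f_y(P) = 0 (gradient nonzero, so P is smooth).
Step 3: tangent line at P: -2·(x − 0) + 0·(y − -2) = 0.
Expanding: -2*x = 0.


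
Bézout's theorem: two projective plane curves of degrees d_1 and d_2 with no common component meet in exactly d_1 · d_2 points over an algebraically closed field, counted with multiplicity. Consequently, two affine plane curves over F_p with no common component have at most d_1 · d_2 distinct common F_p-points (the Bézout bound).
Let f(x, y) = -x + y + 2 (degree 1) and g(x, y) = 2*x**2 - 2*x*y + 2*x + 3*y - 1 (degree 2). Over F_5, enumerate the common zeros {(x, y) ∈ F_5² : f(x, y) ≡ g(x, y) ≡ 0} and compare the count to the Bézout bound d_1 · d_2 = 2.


Common zeros: {(3, 1)}; count = 1; Bézout bound = 2.

deg(f) = 1, deg(g) = 2, so Bézout bound = 2.
Scan x ∈ F_5. For each x, list the y ∈ F_5 with f(x, y) ≡ 0 and those with g(x, y) ≡ 0 (mod 5); the common zeros in that column are the intersection.
  x = 0: f ≡ 0 at y ∈ {3}; g ≡ 0 at y ∈ {2}; common: ∅.
  x = 1: f ≡ 0 at y ∈ {4}; g ≡ 0 at y ∈ {2}; common: ∅.
  x = 2: f ≡ 0 at y ∈ {0}; g ≡ 0 at y ∈ {1}; common: ∅.
  x = 3: f ≡ 0 at y ∈ {1}; g ≡ 0 at y ∈ {1}; common: {1}.
  x = 4: f ≡ 0 at y ∈ {2}; g ≡ 0 at y ∈ ∅; common: ∅.
Collecting: common zeros = {(3, 1)}, so the count is 1.
Comparison with the Bézout bound: 1 ≤ 2 = deg(f)·deg(g), as expected for curves with no common component (the affine F_5-count falls short of the bound because intersections may lie at infinity, over extension fields, or carry multiplicity).


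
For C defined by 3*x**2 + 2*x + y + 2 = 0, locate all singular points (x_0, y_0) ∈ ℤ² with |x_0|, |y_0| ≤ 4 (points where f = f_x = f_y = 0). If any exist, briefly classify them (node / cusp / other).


No singular points in the scanned grid; C is smooth there.

Compute partial derivatives:
  f_x = 6*x + 2.
  f_y = 1.
f_y = 1 is a nonzero constant, so f_y never vanishes: no point (x, y) can satisfy f = f_x = f_y = 0. In particular no (x, y) ∈ {−4, ..., 4}² is singular; the curve is smooth.


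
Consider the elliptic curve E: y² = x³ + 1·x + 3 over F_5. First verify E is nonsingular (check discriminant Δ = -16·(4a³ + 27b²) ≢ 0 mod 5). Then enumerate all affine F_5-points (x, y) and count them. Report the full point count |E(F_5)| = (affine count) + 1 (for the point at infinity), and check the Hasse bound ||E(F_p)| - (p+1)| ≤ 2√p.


Affine points = {(1, 0), (4, 1), (4, 4)}; affine count = 3; |E(F_5)| = 4.

Discriminant check: Δ ∝ 4a³ + 27b² = 4·1³ + 27·3² = 4·1 + 27·9 ≡ 2 (mod 5). Nonzero ⇒ E is nonsingular.
For each x ∈ F_5, compute rhs = x³ + 1·x + 3 mod 5, then count y ∈ F_5 with y² ≡ rhs.
  x = 0: rhs = 3, matching y values: none (0 points).
  x = 1: rhs = 0, matching y values: 0 (1 points).
  x = 2: rhs = 3, matching y values: none (0 points).
  x = 3: rhs = 3, matching y values: none (0 points).
  x = 4: rhs = 1, matching y values: 1, 4 (2 points).
Total affine count: 3.
Full point count |E(F_5)| = 3 + 1 = 4.
Hasse bound: |4 − (5+1)| = |-2| = 2 ≤ 2√5 ≈ 4.4721 ✓.


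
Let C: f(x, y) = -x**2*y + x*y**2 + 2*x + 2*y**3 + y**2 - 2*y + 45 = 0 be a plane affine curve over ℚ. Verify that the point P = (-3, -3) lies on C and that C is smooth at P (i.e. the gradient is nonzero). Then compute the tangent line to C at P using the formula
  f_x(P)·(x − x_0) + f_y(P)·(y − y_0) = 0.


Tangent line at P: -7*x + 55*y + 144 = 0.

Step 1: f(-3, -3) = 0, so P lies on C.
Step 2: partial derivatives
  f_x(x, y) = -2*x*y + y**2 + 2, f_y(x, y) = -x**2 + 2*x*y + 6*y**2 + 2*y - 2.
  f_x(P) = -7, f_y(P) = 55 (gradient nonzero, so P is smooth).
Step 3: tangent line at P: -7·(x − -3) + 55·(y − -3) = 0.
Expanding: -7*x + 55*y + 144 = 0.


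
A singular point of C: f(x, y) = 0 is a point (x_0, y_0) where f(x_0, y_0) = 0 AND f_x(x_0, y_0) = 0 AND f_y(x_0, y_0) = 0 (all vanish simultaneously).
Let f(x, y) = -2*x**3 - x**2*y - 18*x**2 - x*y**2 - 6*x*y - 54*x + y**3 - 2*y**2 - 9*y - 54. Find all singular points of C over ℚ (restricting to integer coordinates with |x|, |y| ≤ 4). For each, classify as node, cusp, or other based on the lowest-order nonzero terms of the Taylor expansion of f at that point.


Singular points: {(-3, 0)}; classification: cusp.

Compute partial derivatives:
  f_x = -6*x**2 - 2*x*y - 36*x - y**2 - 6*y - 54.
  f_y = -x**2 - 2*x*y - 6*x + 3*y**2 - 4*y - 9.
Scan x_0 ∈ {−4, ..., 4}. For each x_0, f_y(x_0, y) is a polynomial in y; find its integer roots y ∈ {−4, ..., 4}, then test f_x and f at those candidates.
  x = -4: f_y(-4, y) = 3*y**2 + 4*y - 1; no integer root y with |y| ≤ 4.
  x = -3: f_y(-3, y) = 3*y**2 + 2*y; vanishes at y ∈ {0}. (-3, 0): f_x = 0, f = 0 — SINGULAR.
  x = -2: f_y(-2, y) = 3*y**2 - 1; no integer root y with |y| ≤ 4.
  x = -1: f_y(-1, y) = 3*y**2 - 2*y - 4; no integer root y with |y| ≤ 4.
  x = 0: f_y(0, y) = 3*y**2 - 4*y - 9; no integer root y with |y| ≤ 4.
  x = 1: f_y(1, y) = 3*y**2 - 6*y - 16; no integer root y with |y| ≤ 4.
  x = 2: f_y(2, y) = 3*y**2 - 8*y - 25; no integer root y with |y| ≤ 4.
  x = 3: f_y(3, y) = 3*y**2 - 10*y - 36; no integer root y with |y| ≤ 4.
  x = 4: f_y(4, y) = 3*y**2 - 12*y - 49; no integer root y with |y| ≤ 4.
Only singular point on the grid: (-3, 0).
Classify: substitute x = -3 + u, y = 0 + v and expand: f = -2*u**3 - u**2*v - u*v**2 + v**3 + v**2.
No constant or linear terms (consistent with a singular point). Quadratic part: v**2. Cubic part: -2*u**3 - u**2*v - u*v**2 + v**3.
The quadratic part v**2 is a perfect square, so there is a single (double) tangent line v = 0, i.e. y = 0. Restricting the cubic part to that line (v = 0) leaves -2*u**3 ≠ 0, so f is not divisible by v and the branch is v² ≈ 2*u**3 to lowest order — this is a cusp.
Classification: cusp.


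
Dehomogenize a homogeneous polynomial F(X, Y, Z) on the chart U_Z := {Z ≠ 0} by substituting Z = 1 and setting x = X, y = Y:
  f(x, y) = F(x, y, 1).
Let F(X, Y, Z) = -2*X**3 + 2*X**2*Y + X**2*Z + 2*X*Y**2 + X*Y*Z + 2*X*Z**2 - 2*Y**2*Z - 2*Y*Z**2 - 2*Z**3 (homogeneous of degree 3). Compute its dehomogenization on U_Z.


f(x, y) = -2*x**3 + 2*x**2*y + x**2 + 2*x*y**2 + x*y + 2*x - 2*y**2 - 2*y - 2

On U_Z we set Z = 1. Each monomial c·X^i·Y^j·Z^k in F becomes c·x^i·y^j·1^k = c·x^i·y^j.
Substituting Z = 1: F(X, Y, 1) = -2*x**3 + 2*x**2*y + x**2 + 2*x*y**2 + x*y + 2*x - 2*y**2 - 2*y - 2.
Note: deg(f) ≤ deg(F) = 3; strict inequality happens when F is divisible by Z (lost terms).


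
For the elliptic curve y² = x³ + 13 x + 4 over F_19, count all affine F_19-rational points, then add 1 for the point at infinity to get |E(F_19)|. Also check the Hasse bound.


Affine points = {(0, 2), (0, 17), (2, 0), (4, 5), (4, 14), (5, 2), (5, 17), (7, 1), (7, 18), (12, 8), (12, 11), (14, 2), (14, 17), (18, 3), (18, 16)}; affine count = 15; |E(F_19)| = 16.

Discriminant check: Δ ∝ 4a³ + 27b² = 4·13³ + 27·4² = 4·2197 + 27·16 ≡ 5 (mod 19). Nonzero ⇒ E is nonsingular.
For each x ∈ F_19, compute rhs = x³ + 13·x + 4 mod 19, then count y ∈ F_19 with y² ≡ rhs.
  x = 0: rhs = 4, matching y values: 2, 17 (2 points).
  x = 1: rhs = 18, matching y values: none (0 points).
  x = 2: rhs = 0, matching y values: 0 (1 points).
  x = 3: rhs = 13, matching y values: none (0 points).
  x = 4: rhs = 6, matching y values: 5, 14 (2 points).
  x = 5: rhs = 4, matching y values: 2, 17 (2 points).
  x = 6: rhs = 13, matching y values: none (0 points).
  x = 7: rhs = 1, matching y values: 1, 18 (2 points).
  x = 8: rhs = 12, matching y values: none (0 points).
  x = 9: rhs = 14, matching y values: none (0 points).
  x = 10: rhs = 13, matching y values: none (0 points).
  x = 11: rhs = 15, matching y values: none (0 points).
  x = 12: rhs = 7, matching y values: 8, 11 (2 points).
  x = 13: rhs = 14, matching y values: none (0 points).
  x = 14: rhs = 4, matching y values: 2, 17 (2 points).
  x = 15: rhs = 2, matching y values: none (0 points).
  x = 16: rhs = 14, matching y values: none (0 points).
  x = 17: rhs = 8, matching y values: none (0 points).
  x = 18: rhs = 9, matching y values: 3, 16 (2 points).
Total affine count: 15.
Full point count |E(F_19)| = 15 + 1 = 16.
Hasse bound: |16 − (19+1)| = |-4| = 4 ≤ 2√19 ≈ 8.7178 ✓.


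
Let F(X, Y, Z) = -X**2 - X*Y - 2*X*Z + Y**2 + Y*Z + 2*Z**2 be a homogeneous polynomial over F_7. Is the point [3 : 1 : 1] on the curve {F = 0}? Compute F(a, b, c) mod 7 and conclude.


F(3,1,1) ≡ 0 (mod 7); P is on the curve.

Evaluate F(3, 1, 1) term-by-term (mod 7).
  -X**2 ↦ -1·9·1·1 = -9
  -X*Y ↦ -1·3·1·1 = -3
  -2*X*Z ↦ -2·3·1·1 = -6
  Y**2 ↦ 1·1·1·1 = 1
  Y*Z ↦ 1·1·1·1 = 1
  2*Z**2 ↦ 2·1·1·1 = 2
Sum: F(3, 1, 1) = (-9) + (-3) + (-6) + (1) + (1) + (2) = -14.
Reducing mod 7: -14 ≡ 0 (mod 7).
Since F(a, b, c) ≡ 0 (mod 7), P lies on the curve.


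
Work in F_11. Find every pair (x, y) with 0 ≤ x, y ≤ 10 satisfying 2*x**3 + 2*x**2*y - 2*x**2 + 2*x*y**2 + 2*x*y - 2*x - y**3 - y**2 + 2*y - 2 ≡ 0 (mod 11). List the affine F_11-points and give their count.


Affine F_11-points: {(0, 6), (2, 3), (2, 5), (2, 6), (3, 8), (4, 6), (5, 8), (6, 7), (7, 0), (7, 5), (7, 8), (8, 10), (9, 0), (9, 1), (9, 5)}; count = 15.

For each of the 121 pairs (x, y) ∈ F_11², evaluate f(x, y) mod 11. Record the zeros.
  x = 0: [0↦9, 1↦9, 2↦1, 3↦1, 4↦3, 5↦1, 6↦0, 7↦5, 8↦10, 9↦9, 10↦7]  zeros at y ∈ {6}
  x = 1: [0↦7, 1↦2, 2↦4, 3↦7, 4↦5, 5↦3, 6↦6, 7↦8, 8↦3, 9↦7, 10↦3]  zeros at y ∈ ∅
  x = 2: [0↦2, 1↦7, 2↦1, 3↦0, 4↦9, 5↦0, 6↦0, 7↦3, 8↦3, 9↦5, 10↦3]  zeros at y ∈ {3, 5, 6}
  x = 3: [0↦6, 1↦3, 2↦4, 3↦3, 4↦5, 5↦4, 6↦5, 7↦2, 8↦0, 9↦4, 10↦8]  zeros at y ∈ {8}
  x = 4: [0↦9, 1↦2, 2↦3, 3↦6, 4↦5, 5↦5, 6↦0, 7↦6, 8↦6, 9↦5, 10↦8]  zeros at y ∈ {6}
  x = 5: [0↦1, 1↦5, 2↦10, 3↦10, 4↦10, 5↦4, 6↦8, 7↦5, 8↦0, 9↦9, 10↦4]  zeros at y ∈ {8}
  x = 6: [0↦5, 1↦2, 2↦4, 3↦5, 4↦10, 5↦2, 6↦8, 7↦0, 8↦5, 9↦6, 10↦8]  zeros at y ∈ {7}
  x = 7: [0↦0, 1↦5, 2↦8, 3↦3, 4↦6, 5↦0, 6↦1, 7↦3, 8↦0, 9↦8, 10↦10]  zeros at y ∈ {0, 5, 8}
  x = 8: [0↦9, 1↦4, 2↦1, 3↦5, 4↦10, 5↦10, 6↦10, 7↦4, 8↦8, 9↦5, 10↦0]  zeros at y ∈ {10}
  x = 9: [0↦0, 1↦0, 2↦6, 3↦1, 4↦1, 5↦0, 6↦3, 7↦4, 8↦8, 9↦9, 10↦1]  zeros at y ∈ {0, 1, 5}
  x = 10: [0↦7, 1↦5, 2↦2, 3↦3, 4↦2, 5↦4, 6↦3, 7↦4, 8↦1, 9↦10, 10↦3]  zeros at y ∈ ∅
Collecting zeros: affine points = {(0, 6), (2, 3), (2, 5), (2, 6), (3, 8), (4, 6), (5, 8), (6, 7), (7, 0), (7, 5), (7, 8), (8, 10), (9, 0), (9, 1), (9, 5)}.
Total count |C(F_11)_aff| = 15.


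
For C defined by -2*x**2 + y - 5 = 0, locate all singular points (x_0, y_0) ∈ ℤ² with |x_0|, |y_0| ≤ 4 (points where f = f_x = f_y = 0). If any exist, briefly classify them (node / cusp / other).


No singular points in the scanned grid; C is smooth there.

Compute partial derivatives:
  f_x = -4*x.
  f_y = 1.
f_y = 1 is a nonzero constant, so f_y never vanishes: no point (x, y) can satisfy f = f_x = f_y = 0. In particular no (x, y) ∈ {−4, ..., 4}² is singular; the curve is smooth.


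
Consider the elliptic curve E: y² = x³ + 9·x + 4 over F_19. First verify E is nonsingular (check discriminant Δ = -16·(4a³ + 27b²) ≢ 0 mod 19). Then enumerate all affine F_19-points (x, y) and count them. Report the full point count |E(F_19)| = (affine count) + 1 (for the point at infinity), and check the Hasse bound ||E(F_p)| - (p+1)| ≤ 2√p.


Affine points = {(0, 2), (0, 17), (2, 7), (2, 12), (3, 1), (3, 18), (4, 3), (4, 16), (7, 7), (7, 12), (9, 4), (9, 15), (10, 7), (10, 12), (11, 3), (11, 16), (12, 4), (12, 15), (13, 0), (14, 9), (14, 10), (16, 8), (16, 11), (17, 4), (17, 15)}; affine count = 25; |E(F_19)| = 26.

Discriminant check: Δ ∝ 4a³ + 27b² = 4·9³ + 27·4² = 4·729 + 27·16 ≡ 4 (mod 19). Nonzero ⇒ E is nonsingular.
For each x ∈ F_19, compute rhs = x³ + 9·x + 4 mod 19, then count y ∈ F_19 with y² ≡ rhs.
  x = 0: rhs = 4, matching y values: 2, 17 (2 points).
  x = 1: rhs = 14, matching y values: none (0 points).
  x = 2: rhs = 11, matching y values: 7, 12 (2 points).
  x = 3: rhs = 1, matching y values: 1, 18 (2 points).
  x = 4: rhs = 9, matching y values: 3, 16 (2 points).
  x = 5: rhs = 3, matching y values: none (0 points).
  x = 6: rhs = 8, matching y values: none (0 points).
  x = 7: rhs = 11, matching y values: 7, 12 (2 points).
  x = 8: rhs = 18, matching y values: none (0 points).
  x = 9: rhs = 16, matching y values: 4, 15 (2 points).
  x = 10: rhs = 11, matching y values: 7, 12 (2 points).
  x = 11: rhs = 9, matching y values: 3, 16 (2 points).
  x = 12: rhs = 16, matching y values: 4, 15 (2 points).
  x = 13: rhs = 0, matching y values: 0 (1 points).
  x = 14: rhs = 5, matching y values: 9, 10 (2 points).
  x = 15: rhs = 18, matching y values: none (0 points).
  x = 16: rhs = 7, matching y values: 8, 11 (2 points).
  x = 17: rhs = 16, matching y values: 4, 15 (2 points).
  x = 18: rhs = 13, matching y values: none (0 points).
Total affine count: 25.
Full point count |E(F_19)| = 25 + 1 = 26.
Hasse bound: |26 − (19+1)| = |6| = 6 ≤ 2√19 ≈ 8.7178 ✓.


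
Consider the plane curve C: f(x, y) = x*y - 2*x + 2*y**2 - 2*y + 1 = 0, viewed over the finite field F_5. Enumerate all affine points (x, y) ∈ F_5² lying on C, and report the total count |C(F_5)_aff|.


Affine F_5-points: {(0, 2), (0, 4), (1, 1), (1, 2), (2, 2), (2, 3), (3, 0), (3, 2), (4, 2)}; count = 9.

For each of the 25 pairs (x, y) ∈ F_5², evaluate f(x, y) mod 5. Record the zeros.
  x = 0: [0↦1, 1↦1, 2↦0, 3↦3, 4↦0]  zeros at y ∈ {2, 4}
  x = 1: [0↦4, 1↦0, 2↦0, 3↦4, 4↦2]  zeros at y ∈ {1, 2}
  x = 2: [0↦2, 1↦4, 2↦0, 3↦0, 4↦4]  zeros at y ∈ {2, 3}
  x = 3: [0↦0, 1↦3, 2↦0, 3↦1, 4↦1]  zeros at y ∈ {0, 2}
  x = 4: [0↦3, 1↦2, 2↦0, 3↦2, 4↦3]  zeros at y ∈ {2}
Collecting zeros: affine points = {(0, 2), (0, 4), (1, 1), (1, 2), (2, 2), (2, 3), (3, 0), (3, 2), (4, 2)}.
Total count |C(F_5)_aff| = 9.


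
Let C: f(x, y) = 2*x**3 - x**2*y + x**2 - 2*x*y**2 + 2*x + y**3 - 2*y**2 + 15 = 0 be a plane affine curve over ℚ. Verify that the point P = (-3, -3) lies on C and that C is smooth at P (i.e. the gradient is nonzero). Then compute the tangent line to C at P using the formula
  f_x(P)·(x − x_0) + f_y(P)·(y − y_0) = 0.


Tangent line at P: 14*x - 6*y + 24 = 0.

Step 1: f(-3, -3) = 0, so P lies on C.
Step 2: partial derivatives
  f_x(x, y) = 6*x**2 - 2*x*y + 2*x - 2*y**2 + 2, f_y(x, y) = -x**2 - 4*x*y + 3*y**2 - 4*y.
  f_x(P) = 14, f_y(P) = -6 (gradient nonzero, so P is smooth).
Step 3: tangent line at P: 14·(x − -3) + -6·(y − -3) = 0.
Expanding: 14*x - 6*y + 24 = 0.


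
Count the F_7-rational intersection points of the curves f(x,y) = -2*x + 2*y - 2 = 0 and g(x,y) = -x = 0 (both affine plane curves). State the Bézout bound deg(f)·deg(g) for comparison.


Common zeros: {(0, 1)}; count = 1; Bézout bound = 1.

deg(f) = 1, deg(g) = 1, so Bézout bound = 1.
Scan x ∈ F_7. For each x, list the y ∈ F_7 with f(x, y) ≡ 0 and those with g(x, y) ≡ 0 (mod 7); the common zeros in that column are the intersection.
  x = 0: f ≡ 0 at y ∈ {1}; g ≡ 0 at y ∈ {0, 1, 2, 3, 4, 5, 6}; common: {1}.
  x = 1: f ≡ 0 at y ∈ {2}; g ≡ 0 at y ∈ ∅; common: ∅.
  x = 2: f ≡ 0 at y ∈ {3}; g ≡ 0 at y ∈ ∅; common: ∅.
  x = 3: f ≡ 0 at y ∈ {4}; g ≡ 0 at y ∈ ∅; common: ∅.
  x = 4: f ≡ 0 at y ∈ {5}; g ≡ 0 at y ∈ ∅; common: ∅.
  x = 5: f ≡ 0 at y ∈ {6}; g ≡ 0 at y ∈ ∅; common: ∅.
  x = 6: f ≡ 0 at y ∈ {0}; g ≡ 0 at y ∈ ∅; common: ∅.
Collecting: common zeros = {(0, 1)}, so the count is 1.
Comparison with the Bézout bound: 1 ≤ 1 = deg(f)·deg(g), as expected for curves with no common component (the bound is attained).


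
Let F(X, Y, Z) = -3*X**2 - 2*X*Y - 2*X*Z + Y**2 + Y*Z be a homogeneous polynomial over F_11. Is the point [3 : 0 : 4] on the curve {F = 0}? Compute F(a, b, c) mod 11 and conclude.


F(3,0,4) ≡ 4 (mod 11); P is NOT on the curve.

Evaluate F(3, 0, 4) term-by-term (mod 11).
  -3*X**2 ↦ -3·9·1·1 = -27
  -2*X*Y ↦ -2·3·0·1 = 0
  -2*X*Z ↦ -2·3·1·4 = -24
  Y**2 ↦ 1·1·0·1 = 0
  Y*Z ↦ 1·1·0·4 = 0
Sum: F(3, 0, 4) = (-27) + (0) + (-24) + (0) + (0) = -51.
Reducing mod 11: -51 ≡ 4 (mod 11).
Since F(a, b, c) ≡ 4 ≠ 0 (mod 11), P does NOT lie on the curve.


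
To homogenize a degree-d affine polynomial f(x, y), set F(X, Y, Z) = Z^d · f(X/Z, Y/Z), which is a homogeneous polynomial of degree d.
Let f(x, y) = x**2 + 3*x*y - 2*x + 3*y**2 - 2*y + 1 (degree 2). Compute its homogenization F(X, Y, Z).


F(X, Y, Z) = X**2 + 3*X*Y - 2*X*Z + 3*Y**2 - 2*Y*Z + Z**2

deg(f) = 2.
Substitute x = X/Z, y = Y/Z into f, then multiply by Z^2.
  monomial 1·x^2·y^0 ↦ 1·X^2·Y^0·Z^0.
  monomial 3·x^1·y^1 ↦ 3·X^1·Y^1·Z^0.
  monomial -2·x^1·y^0 ↦ -2·X^1·Y^0·Z^1.
  monomial 3·x^0·y^2 ↦ 3·X^0·Y^2·Z^0.
  monomial -2·x^0·y^1 ↦ -2·X^0·Y^1·Z^1.
  monomial 1·x^0·y^0 ↦ 1·X^0·Y^0·Z^2.
Collecting: F(X, Y, Z) = X**2 + 3*X*Y - 2*X*Z + 3*Y**2 - 2*Y*Z + Z**2.


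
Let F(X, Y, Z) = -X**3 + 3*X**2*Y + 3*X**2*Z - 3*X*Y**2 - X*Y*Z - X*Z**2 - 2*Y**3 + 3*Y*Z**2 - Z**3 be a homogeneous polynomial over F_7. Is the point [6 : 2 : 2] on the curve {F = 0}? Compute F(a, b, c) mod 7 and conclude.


F(6,2,2) ≡ 5 (mod 7); P is NOT on the curve.

Evaluate F(6, 2, 2) term-by-term (mod 7).
  -X**3 ↦ -1·216·1·1 = -216
  3*X**2*Y ↦ 3·36·2·1 = 216
  3*X**2*Z ↦ 3·36·1·2 = 216
  -3*X*Y**2 ↦ -3·6·4·1 = -72
  -X*Y*Z ↦ -1·6·2·2 = -24
  -X*Z**2 ↦ -1·6·1·4 = -24
  -2*Y**3 ↦ -2·1·8·1 = -16
  3*Y*Z**2 ↦ 3·1·2·4 = 24
  -Z**3 ↦ -1·1·1·8 = -8
Sum: F(6, 2, 2) = (-216) + (216) + (216) + (-72) + (-24) + (-24) + (-16) + (24) + (-8) = 96.
Reducing mod 7: 96 ≡ 5 (mod 7).
Since F(a, b, c) ≡ 5 ≠ 0 (mod 7), P does NOT lie on the curve.


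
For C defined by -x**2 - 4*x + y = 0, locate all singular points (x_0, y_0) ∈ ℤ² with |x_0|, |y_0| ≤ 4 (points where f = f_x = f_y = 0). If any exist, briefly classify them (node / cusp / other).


No singular points in the scanned grid; C is smooth there.

Compute partial derivatives:
  f_x = -2*x - 4.
  f_y = 1.
f_y = 1 is a nonzero constant, so f_y never vanishes: no point (x, y) can satisfy f = f_x = f_y = 0. In particular no (x, y) ∈ {−4, ..., 4}² is singular; the curve is smooth.


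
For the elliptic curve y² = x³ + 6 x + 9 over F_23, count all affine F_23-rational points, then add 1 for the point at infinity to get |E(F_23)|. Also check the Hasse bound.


Affine points = {(0, 3), (0, 20), (1, 4), (1, 19), (2, 11), (2, 12), (3, 10), (3, 13), (5, 7), (5, 16), (6, 10), (6, 13), (7, 7), (7, 16), (11, 7), (11, 16), (14, 10), (14, 13), (15, 1), (15, 22), (19, 6), (19, 17), (21, 9), (21, 14), (22, 5), (22, 18)}; affine count = 26; |E(F_23)| = 27.

Discriminant check: Δ ∝ 4a³ + 27b² = 4·6³ + 27·9² = 4·216 + 27·81 ≡ 15 (mod 23). Nonzero ⇒ E is nonsingular.
For each x ∈ F_23, compute rhs = x³ + 6·x + 9 mod 23, then count y ∈ F_23 with y² ≡ rhs.
  x = 0: rhs = 9, matching y values: 3, 20 (2 points).
  x = 1: rhs = 16, matching y values: 4, 19 (2 points).
  x = 2: rhs = 6, matching y values: 11, 12 (2 points).
  x = 3: rhs = 8, matching y values: 10, 13 (2 points).
  x = 4: rhs = 5, matching y values: none (0 points).
  x = 5: rhs = 3, matching y values: 7, 16 (2 points).
  x = 6: rhs = 8, matching y values: 10, 13 (2 points).
  x = 7: rhs = 3, matching y values: 7, 16 (2 points).
  x = 8: rhs = 17, matching y values: none (0 points).
  x = 9: rhs = 10, matching y values: none (0 points).
  x = 10: rhs = 11, matching y values: none (0 points).
  x = 11: rhs = 3, matching y values: 7, 16 (2 points).
  x = 12: rhs = 15, matching y values: none (0 points).
  x = 13: rhs = 7, matching y values: none (0 points).
  x = 14: rhs = 8, matching y values: 10, 13 (2 points).
  x = 15: rhs = 1, matching y values: 1, 22 (2 points).
  x = 16: rhs = 15, matching y values: none (0 points).
  x = 17: rhs = 10, matching y values: none (0 points).
  x = 18: rhs = 15, matching y values: none (0 points).
  x = 19: rhs = 13, matching y values: 6, 17 (2 points).
  x = 20: rhs = 10, matching y values: none (0 points).
  x = 21: rhs = 12, matching y values: 9, 14 (2 points).
  x = 22: rhs = 2, matching y values: 5, 18 (2 points).
Total affine count: 26.
Full point count |E(F_23)| = 26 + 1 = 27.
Hasse bound: |27 − (23+1)| = |3| = 3 ≤ 2√23 ≈ 9.5917 ✓.


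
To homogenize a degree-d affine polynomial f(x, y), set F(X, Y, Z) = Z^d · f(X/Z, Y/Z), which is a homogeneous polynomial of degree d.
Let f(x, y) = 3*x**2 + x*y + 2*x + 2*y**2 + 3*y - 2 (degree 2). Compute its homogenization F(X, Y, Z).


F(X, Y, Z) = 3*X**2 + X*Y + 2*X*Z + 2*Y**2 + 3*Y*Z - 2*Z**2

deg(f) = 2.
Substitute x = X/Z, y = Y/Z into f, then multiply by Z^2.
  monomial 3·x^2·y^0 ↦ 3·X^2·Y^0·Z^0.
  monomial 1·x^1·y^1 ↦ 1·X^1·Y^1·Z^0.
  monomial 2·x^1·y^0 ↦ 2·X^1·Y^0·Z^1.
  monomial 2·x^0·y^2 ↦ 2·X^0·Y^2·Z^0.
  monomial 3·x^0·y^1 ↦ 3·X^0·Y^1·Z^1.
  monomial -2·x^0·y^0 ↦ -2·X^0·Y^0·Z^2.
Collecting: F(X, Y, Z) = 3*X**2 + X*Y + 2*X*Z + 2*Y**2 + 3*Y*Z - 2*Z**2.


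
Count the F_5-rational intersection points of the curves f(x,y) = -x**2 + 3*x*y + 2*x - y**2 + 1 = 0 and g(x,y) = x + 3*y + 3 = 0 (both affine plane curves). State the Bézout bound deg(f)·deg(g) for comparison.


Common zeros: {(0, 4)}; count = 1; Bézout bound = 2.

deg(f) = 2, deg(g) = 1, so Bézout bound = 2.
Scan x ∈ F_5. For each x, list the y ∈ F_5 with f(x, y) ≡ 0 and those with g(x, y) ≡ 0 (mod 5); the common zeros in that column are the intersection.
  x = 0: f ≡ 0 at y ∈ {1, 4}; g ≡ 0 at y ∈ {4}; common: {4}.
  x = 1: f ≡ 0 at y ∈ ∅; g ≡ 0 at y ∈ {2}; common: ∅.
  x = 2: f ≡ 0 at y ∈ {3}; g ≡ 0 at y ∈ {0}; common: ∅.
  x = 3: f ≡ 0 at y ∈ ∅; g ≡ 0 at y ∈ {3}; common: ∅.
  x = 4: f ≡ 0 at y ∈ {3, 4}; g ≡ 0 at y ∈ {1}; common: ∅.
Collecting: common zeros = {(0, 4)}, so the count is 1.
Comparison with the Bézout bound: 1 ≤ 2 = deg(f)·deg(g), as expected for curves with no common component (the affine F_5-count falls short of the bound because intersections may lie at infinity, over extension fields, or carry multiplicity).


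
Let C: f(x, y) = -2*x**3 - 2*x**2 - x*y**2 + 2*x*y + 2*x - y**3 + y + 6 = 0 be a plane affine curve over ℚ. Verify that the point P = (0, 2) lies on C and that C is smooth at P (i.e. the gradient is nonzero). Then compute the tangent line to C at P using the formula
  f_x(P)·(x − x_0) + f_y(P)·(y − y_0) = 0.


Tangent line at P: 2*x - 11*y + 22 = 0.

Step 1: f(0, 2) = 0, so P lies on C.
Step 2: partial derivatives
  f_x(x, y) = -6*x**2 - 4*x - y**2 + 2*y + 2, f_y(x, y) = -2*x*y + 2*x - 3*y**2 + 1.
  f_x(P) = 2, f_y(P) = -11 (gradient nonzero, so P is smooth).
Step 3: tangent line at P: 2·(x − 0) + -11·(y − 2) = 0.
Expanding: 2*x - 11*y + 22 = 0.


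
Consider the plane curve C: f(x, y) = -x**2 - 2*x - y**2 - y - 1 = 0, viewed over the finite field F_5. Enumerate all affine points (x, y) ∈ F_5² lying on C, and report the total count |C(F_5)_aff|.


Affine F_5-points: {(1, 2), (2, 2), (4, 0), (4, 4)}; count = 4.

For each of the 25 pairs (x, y) ∈ F_5², evaluate f(x, y) mod 5. Record the zeros.
  x = 0: [0↦4, 1↦2, 2↦3, 3↦2, 4↦4]  zeros at y ∈ ∅
  x = 1: [0↦1, 1↦4, 2↦0, 3↦4, 4↦1]  zeros at y ∈ {2}
  x = 2: [0↦1, 1↦4, 2↦0, 3↦4, 4↦1]  zeros at y ∈ {2}
  x = 3: [0↦4, 1↦2, 2↦3, 3↦2, 4↦4]  zeros at y ∈ ∅
  x = 4: [0↦0, 1↦3, 2↦4, 3↦3, 4↦0]  zeros at y ∈ {0, 4}
Collecting zeros: affine points = {(1, 2), (2, 2), (4, 0), (4, 4)}.
Total count |C(F_5)_aff| = 4.


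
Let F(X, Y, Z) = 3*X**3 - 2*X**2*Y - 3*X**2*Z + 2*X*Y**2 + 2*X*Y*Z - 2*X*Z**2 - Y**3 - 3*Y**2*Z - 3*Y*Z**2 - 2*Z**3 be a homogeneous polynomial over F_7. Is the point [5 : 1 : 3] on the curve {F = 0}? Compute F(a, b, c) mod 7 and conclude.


F(5,1,3) ≡ 1 (mod 7); P is NOT on the curve.

Evaluate F(5, 1, 3) term-by-term (mod 7).
  3*X**3 ↦ 3·125·1·1 = 375
  -2*X**2*Y ↦ -2·25·1·1 = -50
  -3*X**2*Z ↦ -3·25·1·3 = -225
  2*X*Y**2 ↦ 2·5·1·1 = 10
  2*X*Y*Z ↦ 2·5·1·3 = 30
  -2*X*Z**2 ↦ -2·5·1·9 = -90
  -Y**3 ↦ -1·1·1·1 = -1
  -3*Y**2*Z ↦ -3·1·1·3 = -9
  -3*Y*Z**2 ↦ -3·1·1·9 = -27
  -2*Z**3 ↦ -2·1·1·27 = -54
Sum: F(5, 1, 3) = (375) + (-50) + (-225) + (10) + (30) + (-90) + (-1) + (-9) + (-27) + (-54) = -41.
Reducing mod 7: -41 ≡ 1 (mod 7).
Since F(a, b, c) ≡ 1 ≠ 0 (mod 7), P does NOT lie on the curve.


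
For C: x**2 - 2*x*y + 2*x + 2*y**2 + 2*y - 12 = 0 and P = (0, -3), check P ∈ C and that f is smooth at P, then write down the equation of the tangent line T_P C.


Tangent line at P: 8*x - 10*y - 30 = 0.

Step 1: f(0, -3) = 0, so P lies on C.
Step 2: partial derivatives
  f_x(x, y) = 2*x - 2*y + 2, f_y(x, y) = -2*x + 4*y + 2.
  f_x(P) = 8, f_y(P) = -10 (gradient nonzero, so P is smooth).
Step 3: tangent line at P: 8·(x − 0) + -10·(y − -3) = 0.
Expanding: 8*x - 10*y - 30 = 0.


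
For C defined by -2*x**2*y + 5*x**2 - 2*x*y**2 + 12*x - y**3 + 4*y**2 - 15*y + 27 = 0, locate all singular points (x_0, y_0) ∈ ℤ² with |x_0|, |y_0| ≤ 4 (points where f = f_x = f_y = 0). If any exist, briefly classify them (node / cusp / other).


Singular points: {(-3, 3)}; classification: node.

Compute partial derivatives:
  f_x = -4*x*y + 10*x - 2*y**2 + 12.
  f_y = -2*x**2 - 4*x*y - 3*y**2 + 8*y - 15.
Scan x_0 ∈ {−4, ..., 4}. For each x_0, f_y(x_0, y) is a polynomial in y; find its integer roots y ∈ {−4, ..., 4}, then test f_x and f at those candidates.
  x = -4: f_y(-4, y) = -3*y**2 + 24*y - 47; no integer root y with |y| ≤ 4.
  x = -3: f_y(-3, y) = -3*y**2 + 20*y - 33; vanishes at y ∈ {3}. (-3, 3): f_x = 0, f = 0 — SINGULAR.
  x = -2: f_y(-2, y) = -3*y**2 + 16*y - 23; no integer root y with |y| ≤ 4.
  x = -1: f_y(-1, y) = -3*y**2 + 12*y - 17; no integer root y with |y| ≤ 4.
  x = 0: f_y(0, y) = -3*y**2 + 8*y - 15; no integer root y with |y| ≤ 4.
  x = 1: f_y(1, y) = -3*y**2 + 4*y - 17; no integer root y with |y| ≤ 4.
  x = 2: f_y(2, y) = -3*y**2 - 23; no integer root y with |y| ≤ 4.
  x = 3: f_y(3, y) = -3*y**2 - 4*y - 33; no integer root y with |y| ≤ 4.
  x = 4: f_y(4, y) = -3*y**2 - 8*y - 47; no integer root y with |y| ≤ 4.
Only singular point on the grid: (-3, 3).
Classify: substitute x = -3 + u, y = 3 + v and expand: f = -2*u**2*v - u**2 - 2*u*v**2 - v**3 + v**2.
No constant or linear terms (consistent with a singular point). Quadratic part: -u**2 + v**2. Cubic part: -2*u**2*v - 2*u*v**2 - v**3.
The quadratic part v**2 - u**2 = (v − u)(v + u) splits into two distinct linear factors, so there are two distinct tangent lines y − 3 = ±(x − -3) — this is a node (ordinary double point).
Classification: node.


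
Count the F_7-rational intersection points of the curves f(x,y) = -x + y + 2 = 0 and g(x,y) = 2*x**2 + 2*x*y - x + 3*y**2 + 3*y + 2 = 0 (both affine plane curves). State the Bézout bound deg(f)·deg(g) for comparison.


Common zeros: ∅; count = 0; Bézout bound = 2.

deg(f) = 1, deg(g) = 2, so Bézout bound = 2.
Scan x ∈ F_7. For each x, list the y ∈ F_7 with f(x, y) ≡ 0 and those with g(x, y) ≡ 0 (mod 7); the common zeros in that column are the intersection.
  x = 0: f ≡ 0 at y ∈ {5}; g ≡ 0 at y ∈ ∅; common: ∅.
  x = 1: f ≡ 0 at y ∈ {6}; g ≡ 0 at y ∈ ∅; common: ∅.
  x = 2: f ≡ 0 at y ∈ {0}; g ≡ 0 at y ∈ {3, 4}; common: ∅.
  x = 3: f ≡ 0 at y ∈ {1}; g ≡ 0 at y ∈ ∅; common: ∅.
  x = 4: f ≡ 0 at y ∈ {2}; g ≡ 0 at y ∈ ∅; common: ∅.
  x = 5: f ≡ 0 at y ∈ {3}; g ≡ 0 at y ∈ {1, 4}; common: ∅.
  x = 6: f ≡ 0 at y ∈ {4}; g ≡ 0 at y ∈ {3, 6}; common: ∅.
Collecting: common zeros = ∅, so the count is 0.
Comparison with the Bézout bound: 0 ≤ 2 = deg(f)·deg(g), as expected for curves with no common component (the affine F_7-count falls short of the bound because intersections may lie at infinity, over extension fields, or carry multiplicity).


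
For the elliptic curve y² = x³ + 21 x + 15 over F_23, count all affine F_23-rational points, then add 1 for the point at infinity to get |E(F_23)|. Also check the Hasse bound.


Affine points = {(3, 6), (3, 17), (4, 5), (4, 18), (6, 9), (6, 14), (9, 6), (9, 17), (10, 11), (10, 12), (11, 6), (11, 17), (13, 1), (13, 22), (15, 5), (15, 18), (16, 10), (16, 13), (17, 8), (17, 15), (22, 4), (22, 19)}; affine count = 22; |E(F_23)| = 23.

Discriminant check: Δ ∝ 4a³ + 27b² = 4·21³ + 27·15² = 4·9261 + 27·225 ≡ 17 (mod 23). Nonzero ⇒ E is nonsingular.
For each x ∈ F_23, compute rhs = x³ + 21·x + 15 mod 23, then count y ∈ F_23 with y² ≡ rhs.
  x = 0: rhs = 15, matching y values: none (0 points).
  x = 1: rhs = 14, matching y values: none (0 points).
  x = 2: rhs = 19, matching y values: none (0 points).
  x = 3: rhs = 13, matching y values: 6, 17 (2 points).
  x = 4: rhs = 2, matching y values: 5, 18 (2 points).
  x = 5: rhs = 15, matching y values: none (0 points).
  x = 6: rhs = 12, matching y values: 9, 14 (2 points).
  x = 7: rhs = 22, matching y values: none (0 points).
  x = 8: rhs = 5, matching y values: none (0 points).
  x = 9: rhs = 13, matching y values: 6, 17 (2 points).
  x = 10: rhs = 6, matching y values: 11, 12 (2 points).
  x = 11: rhs = 13, matching y values: 6, 17 (2 points).
  x = 12: rhs = 17, matching y values: none (0 points).
  x = 13: rhs = 1, matching y values: 1, 22 (2 points).
  x = 14: rhs = 17, matching y values: none (0 points).
  x = 15: rhs = 2, matching y values: 5, 18 (2 points).
  x = 16: rhs = 8, matching y values: 10, 13 (2 points).
  x = 17: rhs = 18, matching y values: 8, 15 (2 points).
  x = 18: rhs = 15, matching y values: none (0 points).
  x = 19: rhs = 5, matching y values: none (0 points).
  x = 20: rhs = 17, matching y values: none (0 points).
  x = 21: rhs = 11, matching y values: none (0 points).
  x = 22: rhs = 16, matching y values: 4, 19 (2 points).
Total affine count: 22.
Full point count |E(F_23)| = 22 + 1 = 23.
Hasse bound: |23 − (23+1)| = |-1| = 1 ≤ 2√23 ≈ 9.5917 ✓.
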